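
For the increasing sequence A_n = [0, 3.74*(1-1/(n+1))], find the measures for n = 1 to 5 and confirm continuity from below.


By continuity of measure from below: if A_n increases to A, then m(A_n) -> m(A).
Here A = [0, 3.74], so m(A) = 3.74
Step 1: a_1 = 3.74*(1 - 1/2) = 1.87, m(A_1) = 1.87
Step 2: a_2 = 3.74*(1 - 1/3) = 2.4933, m(A_2) = 2.4933
Step 3: a_3 = 3.74*(1 - 1/4) = 2.805, m(A_3) = 2.805
Step 4: a_4 = 3.74*(1 - 1/5) = 2.992, m(A_4) = 2.992
Step 5: a_5 = 3.74*(1 - 1/6) = 3.1167, m(A_5) = 3.1167
Limit: m(A_n) -> m([0,3.74]) = 3.74


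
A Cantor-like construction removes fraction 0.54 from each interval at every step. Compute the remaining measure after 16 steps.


Step 1: At each step, fraction remaining = 1 - 0.54 = 0.46
Step 2: After 16 steps, measure = (0.46)^16
Result = 4.019068e-06


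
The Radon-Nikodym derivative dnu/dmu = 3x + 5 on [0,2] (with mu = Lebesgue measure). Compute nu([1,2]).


nu(A) = integral_A (dnu/dmu) dmu = integral_1^2 (3x + 5) dx
Step 1: Antiderivative F(x) = (3/2)x^2 + 5x
Step 2: F(2) = (3/2)*2^2 + 5*2 = 6 + 10 = 16
Step 3: F(1) = (3/2)*1^2 + 5*1 = 1.5 + 5 = 6.5
Step 4: nu([1,2]) = F(2) - F(1) = 16 - 6.5 = 9.5


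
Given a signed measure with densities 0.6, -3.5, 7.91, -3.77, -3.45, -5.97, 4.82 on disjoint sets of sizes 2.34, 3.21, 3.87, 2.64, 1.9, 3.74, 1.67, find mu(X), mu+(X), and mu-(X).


Step 1: Compute signed measure on each set:
  Set 1: 0.6 * 2.34 = 1.404
  Set 2: -3.5 * 3.21 = -11.235
  Set 3: 7.91 * 3.87 = 30.6117
  Set 4: -3.77 * 2.64 = -9.9528
  Set 5: -3.45 * 1.9 = -6.555
  Set 6: -5.97 * 3.74 = -22.3278
  Set 7: 4.82 * 1.67 = 8.0494
Step 2: Total signed measure = (1.404) + (-11.235) + (30.6117) + (-9.9528) + (-6.555) + (-22.3278) + (8.0494)
     = -10.0055
Step 3: Positive part mu+(X) = sum of positive contributions = 40.0651
Step 4: Negative part mu-(X) = |sum of negative contributions| = 50.0706


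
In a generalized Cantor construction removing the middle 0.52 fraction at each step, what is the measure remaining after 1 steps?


Step 1: At each step, fraction remaining = 1 - 0.52 = 0.48
Step 2: After 1 steps, measure = (0.48)^1
Step 3: Computing the power step by step:
  After step 1: 0.48
Result = 0.48


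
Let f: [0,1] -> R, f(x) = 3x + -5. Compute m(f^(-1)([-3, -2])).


f^(-1)([-3, -2]) = {x : -3 <= 3x + -5 <= -2}
Solving: (-3 - -5)/3 <= x <= (-2 - -5)/3
= [0.666667, 1]
Intersecting with [0,1]: [0.666667, 1]
Measure = 1 - 0.666667 = 0.333333


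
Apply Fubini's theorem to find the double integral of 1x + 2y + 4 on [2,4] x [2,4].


By Fubini, integrate in x first, then y.
Step 1: Fix y, integrate over x in [2,4]:
  integral(1x + 2y + 4, x=2..4)
  = 1*(4^2 - 2^2)/2 + (2y + 4)*(4 - 2)
  = 6 + (2y + 4)*2
  = 6 + 4y + 8
  = 14 + 4y
Step 2: Integrate over y in [2,4]:
  integral(14 + 4y, y=2..4)
  = 14*2 + 4*(4^2 - 2^2)/2
  = 28 + 24
  = 52


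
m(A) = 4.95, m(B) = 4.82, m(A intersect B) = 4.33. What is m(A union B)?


By inclusion-exclusion: m(A u B) = m(A) + m(B) - m(A n B)
= 4.95 + 4.82 - 4.33
= 5.44


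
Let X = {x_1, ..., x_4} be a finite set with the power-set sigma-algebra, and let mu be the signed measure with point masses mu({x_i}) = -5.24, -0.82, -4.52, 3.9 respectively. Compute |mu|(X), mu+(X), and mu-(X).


Step 1: Every measurable set is a union of atoms (the cells / points), so a Hahn decomposition is
  obtained by grouping atoms by sign: P = union of atoms with mu > 0, N = union of the remaining atoms.
  Atoms in P (indices): 4;  atoms in N (indices): 1, 2, 3
  Positive values: 3.9
  Negative values: -5.24, -0.82, -4.52
Step 2: mu+(X) = mu(P) = sum of positive atom values = 3.9
Step 3: mu-(X) = -mu(N) = sum of |negative atom values| = 10.58
Step 4: |mu|(X) = mu+(X) + mu-(X) = 3.9 + 10.58 = 14.48


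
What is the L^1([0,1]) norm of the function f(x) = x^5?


Step 1: ||f||_1 = (integral_0^1 |x^5|^1 dx)^(1/1)
     = (integral_0^1 x^5 dx)^(1/1)
Step 2: integral_0^1 x^5 dx = [x^6/(6)] from 0 to 1 = 1^6/6
     = 1/6 = 0.166667
Step 3: ||f||_1 = (0.166667)^(1/1) = 0.166667


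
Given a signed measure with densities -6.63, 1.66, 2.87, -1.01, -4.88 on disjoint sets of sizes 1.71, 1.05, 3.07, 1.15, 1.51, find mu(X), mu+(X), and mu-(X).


Step 1: Compute signed measure on each set:
  Set 1: -6.63 * 1.71 = -11.3373
  Set 2: 1.66 * 1.05 = 1.743
  Set 3: 2.87 * 3.07 = 8.8109
  Set 4: -1.01 * 1.15 = -1.1615
  Set 5: -4.88 * 1.51 = -7.3688
Step 2: Total signed measure = (-11.3373) + (1.743) + (8.8109) + (-1.1615) + (-7.3688)
     = -9.3137
Step 3: Positive part mu+(X) = sum of positive contributions = 10.5539
Step 4: Negative part mu-(X) = |sum of negative contributions| = 19.8676


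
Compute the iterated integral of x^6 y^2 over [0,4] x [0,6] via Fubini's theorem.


By Fubini's theorem, the double integral factors as a product of single integrals:
Step 1: integral_0^4 x^6 dx = [x^7/7] from 0 to 4
     = 4^7/7 = 2340.571429
Step 2: integral_0^6 y^2 dy = [y^3/3] from 0 to 6
     = 6^3/3 = 72
Step 3: Double integral = 2340.571429 * 72 = 168521.142857


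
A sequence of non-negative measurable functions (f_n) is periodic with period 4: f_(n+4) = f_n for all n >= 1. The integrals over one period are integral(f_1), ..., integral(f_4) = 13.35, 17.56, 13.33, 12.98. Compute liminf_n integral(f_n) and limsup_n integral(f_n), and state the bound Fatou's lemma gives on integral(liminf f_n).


The sequence (integral(f_n)) is periodic with period 4, repeating the values 13.35, 17.56, 13.33, 12.98 indefinitely.
Step 1: For a periodic sequence, every tail (a_m, a_(m+1), ...) contains all 4 period values infinitely often.
Step 2: Hence inf of every tail = min of the period values = min(13.35, 17.56, 13.33, 12.98) = 12.98.
        liminf_n integral(f_n) = sup over m of (inf of tail from m) = 12.98.
Step 3: Similarly sup of every tail = max of the period values = 17.56.
        limsup_n integral(f_n) = 17.56.
Step 4: Fatou's lemma: integral(liminf_n f_n) <= liminf_n integral(f_n) = 12.98.
        So the integral of the pointwise liminf is at most 12.98.


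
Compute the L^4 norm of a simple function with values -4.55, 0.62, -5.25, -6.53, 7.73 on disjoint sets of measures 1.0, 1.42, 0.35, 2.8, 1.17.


Step 1: Compute |f_i|^4 for each value:
  |-4.55|^4 = 428.593506
  |0.62|^4 = 0.147763
  |-5.25|^4 = 759.691406
  |-6.53|^4 = 1818.246353
  |7.73|^4 = 3570.409058
Step 2: Multiply by measures and sum:
  428.593506 * 1.0 = 428.593506
  0.147763 * 1.42 = 0.209824
  759.691406 * 0.35 = 265.891992
  1818.246353 * 2.8 = 5091.089788
  3570.409058 * 1.17 = 4177.378598
Sum = 428.593506 + 0.209824 + 265.891992 + 5091.089788 + 4177.378598 = 9963.163709
Step 3: Take the p-th root:
||f||_4 = (9963.163709)^(1/4) = 9.990778


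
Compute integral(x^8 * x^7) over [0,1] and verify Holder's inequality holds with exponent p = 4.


Step 1: Exact integral of f*g = integral(x^15, 0, 1) = 1/16
     = 0.0625
Step 2: Holder bound with p=4, q=1.333333:
  ||f||_p = (integral x^32 dx)^(1/4) = (1/33)^(1/4) = 0.417226
  ||g||_q = (integral x^9.333333 dx)^(1/1.333333) = (1/10.333333)^(1/1.333333) = 0.173508
Step 3: Holder bound = ||f||_p * ||g||_q = 0.417226 * 0.173508 = 0.072392
Verification: 0.0625 <= 0.072392 (Holder holds)


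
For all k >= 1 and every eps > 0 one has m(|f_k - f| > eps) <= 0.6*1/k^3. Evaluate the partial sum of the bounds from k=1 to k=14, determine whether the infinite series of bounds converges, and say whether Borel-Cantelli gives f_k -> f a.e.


Step 1: List the terms 0.6*1/k^3 for k = 1 to 14:
  k=1: 0.6
  k=2: 0.075
  k=3: 0.022222
  k=4: 0.009375
  k=5: 0.0048
  k=6: 0.002778
  k=7: 0.001749
  k=8: 0.001172
  k=9: 8.230453e-04
  k=10: 6.000000e-04
  k=11: 4.507889e-04
  k=12: 3.472222e-04
  k=13: 2.730997e-04
  k=14: 2.186589e-04
Step 2: Partial sum = 0.6 + 0.075 + 0.022222 + 0.009375 + 0.0048 + 0.002778 + 0.001749 + 0.001172 + 8.230453e-04 + 6.000000e-04 + 4.507889e-04 + 3.472222e-04 + 2.730997e-04 + 2.186589e-04
     = 0.719809
Step 3: The full series sum_(k>=1) 0.6*1/k^3 converges (p-series with p = 3 > 1; a constant multiple of a convergent series converges).
Step 4: Fix eps > 0. Since sum_k m(|f_k - f| > eps) < infinity, the Borel-Cantelli lemma gives
        m(limsup_k {|f_k - f| > eps}) = 0, i.e. for a.e. x, |f_k(x) - f(x)| <= eps for all large k.
        Applying this with eps = 1/j for j = 1, 2, ... and intersecting the countably many full-measure sets,
        for a.e. x we get limsup_k |f_k(x) - f(x)| <= 1/j for every j, hence f_k -> f almost everywhere.
Conclusion: series converges; Borel-Cantelli yields f_k -> f a.e.


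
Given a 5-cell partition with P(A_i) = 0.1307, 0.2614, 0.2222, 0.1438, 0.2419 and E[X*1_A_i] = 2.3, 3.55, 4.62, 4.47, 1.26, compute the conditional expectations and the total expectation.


For each cell A_i: E[X|A_i] = E[X*1_A_i] / P(A_i)
Step 1: E[X|A_1] = 2.3 / 0.1307 = 17.597552
Step 2: E[X|A_2] = 3.55 / 0.2614 = 13.580719
Step 3: E[X|A_3] = 4.62 / 0.2222 = 20.792079
Step 4: E[X|A_4] = 4.47 / 0.1438 = 31.08484
Step 5: E[X|A_5] = 1.26 / 0.2419 = 5.208764
Verification: E[X] = sum E[X*1_A_i] = 2.3 + 3.55 + 4.62 + 4.47 + 1.26 = 16.2


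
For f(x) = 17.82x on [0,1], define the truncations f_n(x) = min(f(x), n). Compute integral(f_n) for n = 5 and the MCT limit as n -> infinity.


f(x) = 17.82x on [0,1]; f_n(x) = min(17.82x, n). At n = 5:
Step 1: f(x) reaches 5 at x = 5/17.82 = 0.280584
Step 2: integral(f_5) = integral(17.82x, 0, 0.280584) + integral(5, 0.280584, 1)
       = 17.82*0.280584^2/2 + 5*(1 - 0.280584)
       = 0.701459 + 3.597082
       = 4.298541
Step 3: As n -> infinity, f_n increases to f, so by MCT integral(f_n) -> integral(f) = 17.82/2 = 8.91.
Convergence: integral(f_5) = 4.298541 -> 8.91 as n -> infinity


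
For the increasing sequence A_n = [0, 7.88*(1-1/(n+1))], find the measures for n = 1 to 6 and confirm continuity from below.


By continuity of measure from below: if A_n increases to A, then m(A_n) -> m(A).
Here A = [0, 7.88], so m(A) = 7.88
Step 1: a_1 = 7.88*(1 - 1/2) = 3.94, m(A_1) = 3.94
Step 2: a_2 = 7.88*(1 - 1/3) = 5.2533, m(A_2) = 5.2533
Step 3: a_3 = 7.88*(1 - 1/4) = 5.91, m(A_3) = 5.91
Step 4: a_4 = 7.88*(1 - 1/5) = 6.304, m(A_4) = 6.304
Step 5: a_5 = 7.88*(1 - 1/6) = 6.5667, m(A_5) = 6.5667
Step 6: a_6 = 7.88*(1 - 1/7) = 6.7543, m(A_6) = 6.7543
Limit: m(A_n) -> m([0,7.88]) = 7.88


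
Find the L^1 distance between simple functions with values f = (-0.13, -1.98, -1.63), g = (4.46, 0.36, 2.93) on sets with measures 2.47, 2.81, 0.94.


Step 1: Compute differences f_i - g_i:
  -0.13 - 4.46 = -4.59
  -1.98 - 0.36 = -2.34
  -1.63 - 2.93 = -4.56
Step 2: Compute |diff|^1 * measure for each set:
  |-4.59|^1 * 2.47 = 4.59 * 2.47 = 11.3373
  |-2.34|^1 * 2.81 = 2.34 * 2.81 = 6.5754
  |-4.56|^1 * 0.94 = 4.56 * 0.94 = 4.2864
Step 3: Sum = 22.1991
Step 4: ||f-g||_1 = (22.1991)^(1/1) = 22.1991


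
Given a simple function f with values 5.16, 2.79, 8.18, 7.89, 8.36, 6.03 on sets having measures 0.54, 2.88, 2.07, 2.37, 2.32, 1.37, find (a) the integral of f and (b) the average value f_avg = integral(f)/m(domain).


Step 1: Integral = sum(value_i * measure_i)
= 5.16*0.54 + 2.79*2.88 + 8.18*2.07 + 7.89*2.37 + 8.36*2.32 + 6.03*1.37
= 2.7864 + 8.0352 + 16.9326 + 18.6993 + 19.3952 + 8.2611
= 74.1098
Step 2: Total measure of domain = 0.54 + 2.88 + 2.07 + 2.37 + 2.32 + 1.37 = 11.55
Step 3: Average value = 74.1098 / 11.55 = 6.416433


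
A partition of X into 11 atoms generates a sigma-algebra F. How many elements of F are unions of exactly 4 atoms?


Each element of F is a union of some subset of the 11 atoms.
Elements that are unions of exactly 4 atoms correspond to 4-element subsets of the 11 atoms.
Count = C(11, 4) = 11! / (4! * 7!) = 330.


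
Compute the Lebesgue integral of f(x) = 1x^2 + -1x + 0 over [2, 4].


The Lebesgue integral of a Riemann-integrable function agrees with the Riemann integral.
Antiderivative F(x) = (1/3)x^3 + (-1/2)x^2 + 0x
F(4) = (1/3)*4^3 + (-1/2)*4^2 + 0*4
     = (1/3)*64 + (-1/2)*16 + 0*4
     = 21.333333 + -8 + 0
     = 13.333333
F(2) = 0.666667
Integral = F(4) - F(2) = 13.333333 - 0.666667 = 12.666667


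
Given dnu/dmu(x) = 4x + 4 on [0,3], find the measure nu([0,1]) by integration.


nu(A) = integral_A (dnu/dmu) dmu = integral_0^1 (4x + 4) dx
Step 1: Antiderivative F(x) = (4/2)x^2 + 4x
Step 2: F(1) = (4/2)*1^2 + 4*1 = 2 + 4 = 6
Step 3: F(0) = (4/2)*0^2 + 4*0 = 0.0 + 0 = 0.0
Step 4: nu([0,1]) = F(1) - F(0) = 6 - 0.0 = 6


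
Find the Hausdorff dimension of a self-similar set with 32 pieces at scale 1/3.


For a self-similar set with N copies scaled by 1/r:
dim_H = log(N)/log(r) = log(32)/log(3)
= 3.465736/1.098612
= 3.154649


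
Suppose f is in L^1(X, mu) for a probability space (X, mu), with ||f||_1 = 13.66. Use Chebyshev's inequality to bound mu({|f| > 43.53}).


Chebyshev/Markov inequality: mu(|f| > eps) <= (||f||_p / eps)^p
Step 1: ||f||_1 / eps = 13.66 / 43.53 = 0.313807
Step 2: Raise to power p = 1:
  (0.313807)^1 = 0.313807
Step 3: Therefore mu(|f| > 43.53) <= 0.313807


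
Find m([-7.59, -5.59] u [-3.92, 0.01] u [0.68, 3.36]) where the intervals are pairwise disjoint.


For pairwise disjoint intervals, m(union) = sum of lengths.
= (-5.59 - -7.59) + (0.01 - -3.92) + (3.36 - 0.68)
= 2 + 3.93 + 2.68
= 8.61


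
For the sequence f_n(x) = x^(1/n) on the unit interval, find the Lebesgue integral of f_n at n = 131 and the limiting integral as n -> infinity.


At n = 131: f_131(x) = x^(1/131).
Step 1: integral(x^(1/131), 0, 1) = [x^(1/131+1) / (1/131+1)] from 0 to 1
     = 1 / (1/131 + 1) = 1 / ((131+1)/131) = 131/(131+1)
     = 131/132 = 0.992424
Step 2: As n -> infinity, f_n(x) = x^(1/n) -> 1 for x in (0,1], and f_n is increasing in n.
By MCT, lim_n integral(f_n) = integral(lim_n f_n) = integral(1, 0, 1) = 1.
Step 3: Verify convergence: 131/132 = 0.992424 -> 1


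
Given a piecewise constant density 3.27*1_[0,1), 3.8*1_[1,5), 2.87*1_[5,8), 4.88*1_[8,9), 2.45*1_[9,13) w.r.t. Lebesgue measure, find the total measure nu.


Integrate each piece of the Radon-Nikodym derivative:
Step 1: integral_0^1 3.27 dx = 3.27*(1-0) = 3.27*1 = 3.27
Step 2: integral_1^5 3.8 dx = 3.8*(5-1) = 3.8*4 = 15.2
Step 3: integral_5^8 2.87 dx = 2.87*(8-5) = 2.87*3 = 8.61
Step 4: integral_8^9 4.88 dx = 4.88*(9-8) = 4.88*1 = 4.88
Step 5: integral_9^13 2.45 dx = 2.45*(13-9) = 2.45*4 = 9.8
Total: 3.27 + 15.2 + 8.61 + 4.88 + 9.8 = 41.76


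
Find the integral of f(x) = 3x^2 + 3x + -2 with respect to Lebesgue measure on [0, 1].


The Lebesgue integral of a Riemann-integrable function agrees with the Riemann integral.
Antiderivative F(x) = (3/3)x^3 + (3/2)x^2 + -2x
F(1) = (3/3)*1^3 + (3/2)*1^2 + -2*1
     = (3/3)*1 + (3/2)*1 + -2*1
     = 1 + 1.5 + -2
     = 0.5
F(0) = 0.0
Integral = F(1) - F(0) = 0.5 - 0.0 = 0.5


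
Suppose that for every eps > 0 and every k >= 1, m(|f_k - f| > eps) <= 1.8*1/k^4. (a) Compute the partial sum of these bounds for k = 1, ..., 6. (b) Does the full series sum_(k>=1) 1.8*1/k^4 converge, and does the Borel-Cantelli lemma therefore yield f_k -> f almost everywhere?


Step 1: List the terms 1.8*1/k^4 for k = 1 to 6:
  k=1: 1.8
  k=2: 0.1125
  k=3: 0.022222
  k=4: 0.007031
  k=5: 0.00288
  k=6: 0.001389
Step 2: Partial sum = 1.8 + 0.1125 + 0.022222 + 0.007031 + 0.00288 + 0.001389
     = 1.946022
Step 3: The full series sum_(k>=1) 1.8*1/k^4 converges (p-series with p = 4 > 1; a constant multiple of a convergent series converges).
Step 4: Fix eps > 0. Since sum_k m(|f_k - f| > eps) < infinity, the Borel-Cantelli lemma gives
        m(limsup_k {|f_k - f| > eps}) = 0, i.e. for a.e. x, |f_k(x) - f(x)| <= eps for all large k.
        Applying this with eps = 1/j for j = 1, 2, ... and intersecting the countably many full-measure sets,
        for a.e. x we get limsup_k |f_k(x) - f(x)| <= 1/j for every j, hence f_k -> f almost everywhere.
Conclusion: series converges; Borel-Cantelli yields f_k -> f a.e.


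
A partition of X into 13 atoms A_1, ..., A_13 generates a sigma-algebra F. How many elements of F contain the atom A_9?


Each element of F is a union of some subset S of the 13 atoms.
The element contains A_9 iff A_9 is in S.
So we count subsets S of {A_1,...,A_13} with A_9 in S: choose freely among the other 12 atoms.
Count = 2^(13-1) = 2^12 = 4096.


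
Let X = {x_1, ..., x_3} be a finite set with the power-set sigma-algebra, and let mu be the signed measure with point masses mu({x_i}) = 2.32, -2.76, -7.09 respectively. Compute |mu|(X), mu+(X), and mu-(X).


Step 1: Every measurable set is a union of atoms (the cells / points), so a Hahn decomposition is
  obtained by grouping atoms by sign: P = union of atoms with mu > 0, N = union of the remaining atoms.
  Atoms in P (indices): 1;  atoms in N (indices): 2, 3
  Positive values: 2.32
  Negative values: -2.76, -7.09
Step 2: mu+(X) = mu(P) = sum of positive atom values = 2.32
Step 3: mu-(X) = -mu(N) = sum of |negative atom values| = 9.85
Step 4: |mu|(X) = mu+(X) + mu-(X) = 2.32 + 9.85 = 12.17


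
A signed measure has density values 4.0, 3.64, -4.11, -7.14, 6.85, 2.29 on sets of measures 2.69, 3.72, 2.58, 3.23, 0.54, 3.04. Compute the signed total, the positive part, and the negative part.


Step 1: Compute signed measure on each set:
  Set 1: 4.0 * 2.69 = 10.76
  Set 2: 3.64 * 3.72 = 13.5408
  Set 3: -4.11 * 2.58 = -10.6038
  Set 4: -7.14 * 3.23 = -23.0622
  Set 5: 6.85 * 0.54 = 3.699
  Set 6: 2.29 * 3.04 = 6.9616
Step 2: Total signed measure = (10.76) + (13.5408) + (-10.6038) + (-23.0622) + (3.699) + (6.9616)
     = 1.2954
Step 3: Positive part mu+(X) = sum of positive contributions = 34.9614
Step 4: Negative part mu-(X) = |sum of negative contributions| = 33.666


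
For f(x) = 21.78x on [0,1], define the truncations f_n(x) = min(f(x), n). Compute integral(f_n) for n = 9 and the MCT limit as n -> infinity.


f(x) = 21.78x on [0,1]; f_n(x) = min(21.78x, n). At n = 9:
Step 1: f(x) reaches 9 at x = 9/21.78 = 0.413223
Step 2: integral(f_9) = integral(21.78x, 0, 0.413223) + integral(9, 0.413223, 1)
       = 21.78*0.413223^2/2 + 9*(1 - 0.413223)
       = 1.859504 + 5.280992
       = 7.140496
Step 3: As n -> infinity, f_n increases to f, so by MCT integral(f_n) -> integral(f) = 21.78/2 = 10.89.
Convergence: integral(f_9) = 7.140496 -> 10.89 as n -> infinity


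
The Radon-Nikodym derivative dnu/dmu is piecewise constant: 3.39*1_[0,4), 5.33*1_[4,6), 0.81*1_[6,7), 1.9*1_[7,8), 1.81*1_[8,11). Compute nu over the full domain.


Integrate each piece of the Radon-Nikodym derivative:
Step 1: integral_0^4 3.39 dx = 3.39*(4-0) = 3.39*4 = 13.56
Step 2: integral_4^6 5.33 dx = 5.33*(6-4) = 5.33*2 = 10.66
Step 3: integral_6^7 0.81 dx = 0.81*(7-6) = 0.81*1 = 0.81
Step 4: integral_7^8 1.9 dx = 1.9*(8-7) = 1.9*1 = 1.9
Step 5: integral_8^11 1.81 dx = 1.81*(11-8) = 1.81*3 = 5.43
Total: 13.56 + 10.66 + 0.81 + 1.9 + 5.43 = 32.36


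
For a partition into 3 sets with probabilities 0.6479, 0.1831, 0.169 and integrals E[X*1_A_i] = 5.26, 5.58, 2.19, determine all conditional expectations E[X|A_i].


For each cell A_i: E[X|A_i] = E[X*1_A_i] / P(A_i)
Step 1: E[X|A_1] = 5.26 / 0.6479 = 8.118537
Step 2: E[X|A_2] = 5.58 / 0.1831 = 30.47515
Step 3: E[X|A_3] = 2.19 / 0.169 = 12.95858
Verification: E[X] = sum E[X*1_A_i] = 5.26 + 5.58 + 2.19 = 13.03


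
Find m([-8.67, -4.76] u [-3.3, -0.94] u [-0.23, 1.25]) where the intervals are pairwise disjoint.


For pairwise disjoint intervals, m(union) = sum of lengths.
= (-4.76 - -8.67) + (-0.94 - -3.3) + (1.25 - -0.23)
= 3.91 + 2.36 + 1.48
= 7.75


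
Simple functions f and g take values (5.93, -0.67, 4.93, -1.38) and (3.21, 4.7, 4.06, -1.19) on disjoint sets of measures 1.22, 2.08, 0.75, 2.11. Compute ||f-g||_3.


Step 1: Compute differences f_i - g_i:
  5.93 - 3.21 = 2.72
  -0.67 - 4.7 = -5.37
  4.93 - 4.06 = 0.87
  -1.38 - -1.19 = -0.19
Step 2: Compute |diff|^3 * measure for each set:
  |2.72|^3 * 1.22 = 20.123648 * 1.22 = 24.550851
  |-5.37|^3 * 2.08 = 154.854153 * 2.08 = 322.096638
  |0.87|^3 * 0.75 = 0.658503 * 0.75 = 0.493877
  |-0.19|^3 * 2.11 = 0.006859 * 2.11 = 0.014472
Step 3: Sum = 347.155839
Step 4: ||f-g||_3 = (347.155839)^(1/3) = 7.028158


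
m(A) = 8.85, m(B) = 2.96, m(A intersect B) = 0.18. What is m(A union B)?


By inclusion-exclusion: m(A u B) = m(A) + m(B) - m(A n B)
= 8.85 + 2.96 - 0.18
= 11.63


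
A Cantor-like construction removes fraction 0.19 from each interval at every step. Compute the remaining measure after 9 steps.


Step 1: At each step, fraction remaining = 1 - 0.19 = 0.81
Step 2: After 9 steps, measure = (0.81)^9
Result = 0.150095


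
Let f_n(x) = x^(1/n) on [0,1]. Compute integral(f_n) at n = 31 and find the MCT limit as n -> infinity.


At n = 31: f_31(x) = x^(1/31).
Step 1: integral(x^(1/31), 0, 1) = [x^(1/31+1) / (1/31+1)] from 0 to 1
     = 1 / (1/31 + 1) = 1 / ((31+1)/31) = 31/(31+1)
     = 31/32 = 0.96875
Step 2: As n -> infinity, f_n(x) = x^(1/n) -> 1 for x in (0,1], and f_n is increasing in n.
By MCT, lim_n integral(f_n) = integral(lim_n f_n) = integral(1, 0, 1) = 1.
Step 3: Verify convergence: 31/32 = 0.96875 -> 1


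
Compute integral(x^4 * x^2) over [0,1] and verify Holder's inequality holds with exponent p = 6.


Step 1: Exact integral of f*g = integral(x^6, 0, 1) = 1/7
     = 0.142857
Step 2: Holder bound with p=6, q=1.2:
  ||f||_p = (integral x^24 dx)^(1/6) = (1/25)^(1/6) = 0.584804
  ||g||_q = (integral x^2.4 dx)^(1/1.2) = (1/3.4)^(1/1.2) = 0.360662
Step 3: Holder bound = ||f||_p * ||g||_q = 0.584804 * 0.360662 = 0.210917
Verification: 0.142857 <= 0.210917 (Holder holds)


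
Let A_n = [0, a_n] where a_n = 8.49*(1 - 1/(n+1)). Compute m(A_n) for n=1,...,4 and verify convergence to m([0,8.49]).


By continuity of measure from below: if A_n increases to A, then m(A_n) -> m(A).
Here A = [0, 8.49], so m(A) = 8.49
Step 1: a_1 = 8.49*(1 - 1/2) = 4.245, m(A_1) = 4.245
Step 2: a_2 = 8.49*(1 - 1/3) = 5.66, m(A_2) = 5.66
Step 3: a_3 = 8.49*(1 - 1/4) = 6.3675, m(A_3) = 6.3675
Step 4: a_4 = 8.49*(1 - 1/5) = 6.792, m(A_4) = 6.792
Limit: m(A_n) -> m([0,8.49]) = 8.49


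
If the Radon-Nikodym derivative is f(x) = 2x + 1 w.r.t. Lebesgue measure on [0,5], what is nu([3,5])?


nu(A) = integral_A (dnu/dmu) dmu = integral_3^5 (2x + 1) dx
Step 1: Antiderivative F(x) = (2/2)x^2 + 1x
Step 2: F(5) = (2/2)*5^2 + 1*5 = 25 + 5 = 30
Step 3: F(3) = (2/2)*3^2 + 1*3 = 9 + 3 = 12
Step 4: nu([3,5]) = F(5) - F(3) = 30 - 12 = 18


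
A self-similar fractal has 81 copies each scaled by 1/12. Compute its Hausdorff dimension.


For a self-similar set with N copies scaled by 1/r:
dim_H = log(N)/log(r) = log(81)/log(12)
= 4.394449/2.484907
= 1.768456


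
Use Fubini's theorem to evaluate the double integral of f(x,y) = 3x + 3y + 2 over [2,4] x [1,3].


By Fubini, integrate in x first, then y.
Step 1: Fix y, integrate over x in [2,4]:
  integral(3x + 3y + 2, x=2..4)
  = 3*(4^2 - 2^2)/2 + (3y + 2)*(4 - 2)
  = 18 + (3y + 2)*2
  = 18 + 6y + 4
  = 22 + 6y
Step 2: Integrate over y in [1,3]:
  integral(22 + 6y, y=1..3)
  = 22*2 + 6*(3^2 - 1^2)/2
  = 44 + 24
  = 68


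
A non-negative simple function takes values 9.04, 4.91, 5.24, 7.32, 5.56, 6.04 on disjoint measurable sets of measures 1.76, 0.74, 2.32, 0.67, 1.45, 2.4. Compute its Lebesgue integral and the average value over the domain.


Step 1: Integral = sum(value_i * measure_i)
= 9.04*1.76 + 4.91*0.74 + 5.24*2.32 + 7.32*0.67 + 5.56*1.45 + 6.04*2.4
= 15.9104 + 3.6334 + 12.1568 + 4.9044 + 8.062 + 14.496
= 59.163
Step 2: Total measure of domain = 1.76 + 0.74 + 2.32 + 0.67 + 1.45 + 2.4 = 9.34
Step 3: Average value = 59.163 / 9.34 = 6.334368


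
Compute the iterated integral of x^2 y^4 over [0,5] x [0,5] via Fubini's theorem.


By Fubini's theorem, the double integral factors as a product of single integrals:
Step 1: integral_0^5 x^2 dx = [x^3/3] from 0 to 5
     = 5^3/3 = 41.666667
Step 2: integral_0^5 y^4 dy = [y^5/5] from 0 to 5
     = 5^5/5 = 625
Step 3: Double integral = 41.666667 * 625 = 26041.666667


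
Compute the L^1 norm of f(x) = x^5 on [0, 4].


Step 1: ||f||_1 = (integral_0^4 |x^5|^1 dx)^(1/1)
     = (integral_0^4 x^5 dx)^(1/1)
Step 2: integral_0^4 x^5 dx = [x^6/(6)] from 0 to 4 = 4^6/6
     = 4096/6 = 682.666667
Step 3: ||f||_1 = (682.666667)^(1/1) = 682.666667


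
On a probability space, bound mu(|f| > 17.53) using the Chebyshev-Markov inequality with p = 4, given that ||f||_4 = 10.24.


Chebyshev/Markov inequality: mu(|f| > eps) <= (||f||_p / eps)^p
Step 1: ||f||_4 / eps = 10.24 / 17.53 = 0.584141
Step 2: Raise to power p = 4:
  (0.584141)^4 = 0.116432
Step 3: Therefore mu(|f| > 17.53) <= 0.116432


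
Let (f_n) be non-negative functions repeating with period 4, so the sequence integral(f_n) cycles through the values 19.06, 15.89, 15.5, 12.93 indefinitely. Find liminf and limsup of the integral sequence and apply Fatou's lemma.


The sequence (integral(f_n)) is periodic with period 4, repeating the values 19.06, 15.89, 15.5, 12.93 indefinitely.
Step 1: For a periodic sequence, every tail (a_m, a_(m+1), ...) contains all 4 period values infinitely often.
Step 2: Hence inf of every tail = min of the period values = min(19.06, 15.89, 15.5, 12.93) = 12.93.
        liminf_n integral(f_n) = sup over m of (inf of tail from m) = 12.93.
Step 3: Similarly sup of every tail = max of the period values = 19.06.
        limsup_n integral(f_n) = 19.06.
Step 4: Fatou's lemma: integral(liminf_n f_n) <= liminf_n integral(f_n) = 12.93.
        So the integral of the pointwise liminf is at most 12.93.


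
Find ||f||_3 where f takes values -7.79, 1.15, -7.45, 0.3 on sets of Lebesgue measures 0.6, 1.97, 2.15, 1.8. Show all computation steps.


Step 1: Compute |f_i|^3 for each value:
  |-7.79|^3 = 472.729139
  |1.15|^3 = 1.520875
  |-7.45|^3 = 413.493625
  |0.3|^3 = 0.027
Step 2: Multiply by measures and sum:
  472.729139 * 0.6 = 283.637483
  1.520875 * 1.97 = 2.996124
  413.493625 * 2.15 = 889.011294
  0.027 * 1.8 = 0.0486
Sum = 283.637483 + 2.996124 + 889.011294 + 0.0486 = 1175.693501
Step 3: Take the p-th root:
||f||_3 = (1175.693501)^(1/3) = 10.554347


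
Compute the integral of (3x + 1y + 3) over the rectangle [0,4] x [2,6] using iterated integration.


By Fubini, integrate in x first, then y.
Step 1: Fix y, integrate over x in [0,4]:
  integral(3x + 1y + 3, x=0..4)
  = 3*(4^2 - 0^2)/2 + (1y + 3)*(4 - 0)
  = 24 + (1y + 3)*4
  = 24 + 4y + 12
  = 36 + 4y
Step 2: Integrate over y in [2,6]:
  integral(36 + 4y, y=2..6)
  = 36*4 + 4*(6^2 - 2^2)/2
  = 144 + 64
  = 208


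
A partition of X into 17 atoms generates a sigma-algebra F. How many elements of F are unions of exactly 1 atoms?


Each element of F is a union of some subset of the 17 atoms.
Elements that are unions of exactly 1 atoms correspond to 1-element subsets of the 17 atoms.
Count = C(17, 1) = 17! / (1! * 16!) = 17.


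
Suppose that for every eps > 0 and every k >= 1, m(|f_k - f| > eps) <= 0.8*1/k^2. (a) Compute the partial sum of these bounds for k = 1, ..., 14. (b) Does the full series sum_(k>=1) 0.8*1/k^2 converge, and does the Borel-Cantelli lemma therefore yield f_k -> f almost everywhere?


Step 1: List the terms 0.8*1/k^2 for k = 1 to 14:
  k=1: 0.8
  k=2: 0.2
  k=3: 0.088889
  k=4: 0.05
  k=5: 0.032
  k=6: 0.022222
  k=7: 0.016327
  k=8: 0.0125
  k=9: 0.009877
  k=10: 0.008
  k=11: 0.006612
  k=12: 0.005556
  k=13: 0.004734
  k=14: 0.004082
Step 2: Partial sum = 0.8 + 0.2 + 0.088889 + 0.05 + 0.032 + 0.022222 + 0.016327 + 0.0125 + 0.009877 + 0.008 + 0.006612 + 0.005556 + 0.004734 + 0.004082
     = 1.260797
Step 3: The full series sum_(k>=1) 0.8*1/k^2 converges (p-series with p = 2 > 1; a constant multiple of a convergent series converges).
Step 4: Fix eps > 0. Since sum_k m(|f_k - f| > eps) < infinity, the Borel-Cantelli lemma gives
        m(limsup_k {|f_k - f| > eps}) = 0, i.e. for a.e. x, |f_k(x) - f(x)| <= eps for all large k.
        Applying this with eps = 1/j for j = 1, 2, ... and intersecting the countably many full-measure sets,
        for a.e. x we get limsup_k |f_k(x) - f(x)| <= 1/j for every j, hence f_k -> f almost everywhere.
Conclusion: series converges; Borel-Cantelli yields f_k -> f a.e.


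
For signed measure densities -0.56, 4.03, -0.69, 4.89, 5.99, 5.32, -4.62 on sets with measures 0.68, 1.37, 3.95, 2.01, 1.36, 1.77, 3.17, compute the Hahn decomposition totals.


Step 1: Compute signed measure on each set:
  Set 1: -0.56 * 0.68 = -0.3808
  Set 2: 4.03 * 1.37 = 5.5211
  Set 3: -0.69 * 3.95 = -2.7255
  Set 4: 4.89 * 2.01 = 9.8289
  Set 5: 5.99 * 1.36 = 8.1464
  Set 6: 5.32 * 1.77 = 9.4164
  Set 7: -4.62 * 3.17 = -14.6454
Step 2: Total signed measure = (-0.3808) + (5.5211) + (-2.7255) + (9.8289) + (8.1464) + (9.4164) + (-14.6454)
     = 15.1611
Step 3: Positive part mu+(X) = sum of positive contributions = 32.9128
Step 4: Negative part mu-(X) = |sum of negative contributions| = 17.7517


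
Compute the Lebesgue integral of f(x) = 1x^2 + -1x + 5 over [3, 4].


The Lebesgue integral of a Riemann-integrable function agrees with the Riemann integral.
Antiderivative F(x) = (1/3)x^3 + (-1/2)x^2 + 5x
F(4) = (1/3)*4^3 + (-1/2)*4^2 + 5*4
     = (1/3)*64 + (-1/2)*16 + 5*4
     = 21.333333 + -8 + 20
     = 33.333333
F(3) = 19.5
Integral = F(4) - F(3) = 33.333333 - 19.5 = 13.833333


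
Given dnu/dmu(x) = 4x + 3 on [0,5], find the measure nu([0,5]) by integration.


nu(A) = integral_A (dnu/dmu) dmu = integral_0^5 (4x + 3) dx
Step 1: Antiderivative F(x) = (4/2)x^2 + 3x
Step 2: F(5) = (4/2)*5^2 + 3*5 = 50 + 15 = 65
Step 3: F(0) = (4/2)*0^2 + 3*0 = 0.0 + 0 = 0.0
Step 4: nu([0,5]) = F(5) - F(0) = 65 - 0.0 = 65


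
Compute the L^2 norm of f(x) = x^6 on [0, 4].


Step 1: ||f||_2 = (integral_0^4 |x^6|^2 dx)^(1/2)
     = (integral_0^4 x^12 dx)^(1/2)
Step 2: integral_0^4 x^12 dx = [x^13/(13)] from 0 to 4 = 4^13/13
     = 67108864/13 = 5.162220e+06
Step 3: ||f||_2 = (5.162220e+06)^(1/2) = 2272.052004


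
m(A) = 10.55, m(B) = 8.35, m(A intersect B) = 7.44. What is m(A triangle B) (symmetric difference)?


m(A Delta B) = m(A) + m(B) - 2*m(A n B)
= 10.55 + 8.35 - 2*7.44
= 10.55 + 8.35 - 14.88
= 4.02


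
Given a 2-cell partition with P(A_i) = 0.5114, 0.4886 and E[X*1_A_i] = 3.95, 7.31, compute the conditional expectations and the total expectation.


For each cell A_i: E[X|A_i] = E[X*1_A_i] / P(A_i)
Step 1: E[X|A_1] = 3.95 / 0.5114 = 7.723895
Step 2: E[X|A_2] = 7.31 / 0.4886 = 14.961113
Verification: E[X] = sum E[X*1_A_i] = 3.95 + 7.31 = 11.26


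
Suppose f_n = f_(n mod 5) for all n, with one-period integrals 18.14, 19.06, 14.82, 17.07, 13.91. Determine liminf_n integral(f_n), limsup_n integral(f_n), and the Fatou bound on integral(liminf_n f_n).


The sequence (integral(f_n)) is periodic with period 5, repeating the values 18.14, 19.06, 14.82, 17.07, 13.91 indefinitely.
Step 1: For a periodic sequence, every tail (a_m, a_(m+1), ...) contains all 5 period values infinitely often.
Step 2: Hence inf of every tail = min of the period values = min(18.14, 19.06, 14.82, 17.07, 13.91) = 13.91.
        liminf_n integral(f_n) = sup over m of (inf of tail from m) = 13.91.
Step 3: Similarly sup of every tail = max of the period values = 19.06.
        limsup_n integral(f_n) = 19.06.
Step 4: Fatou's lemma: integral(liminf_n f_n) <= liminf_n integral(f_n) = 13.91.
        So the integral of the pointwise liminf is at most 13.91.


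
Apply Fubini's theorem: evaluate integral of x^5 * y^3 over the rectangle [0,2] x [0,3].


By Fubini's theorem, the double integral factors as a product of single integrals:
Step 1: integral_0^2 x^5 dx = [x^6/6] from 0 to 2
     = 2^6/6 = 10.666667
Step 2: integral_0^3 y^3 dy = [y^4/4] from 0 to 3
     = 3^4/4 = 20.25
Step 3: Double integral = 10.666667 * 20.25 = 216


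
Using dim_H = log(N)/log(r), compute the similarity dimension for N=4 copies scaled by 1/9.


For a self-similar set with N copies scaled by 1/r:
dim_H = log(N)/log(r) = log(4)/log(9)
= 1.386294/2.197225
= 0.63093


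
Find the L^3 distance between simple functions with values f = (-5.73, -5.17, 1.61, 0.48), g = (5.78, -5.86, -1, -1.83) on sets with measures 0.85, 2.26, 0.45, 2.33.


Step 1: Compute differences f_i - g_i:
  -5.73 - 5.78 = -11.51
  -5.17 - -5.86 = 0.69
  1.61 - -1 = 2.61
  0.48 - -1.83 = 2.31
Step 2: Compute |diff|^3 * measure for each set:
  |-11.51|^3 * 0.85 = 1524.845951 * 0.85 = 1296.119058
  |0.69|^3 * 2.26 = 0.328509 * 2.26 = 0.74243
  |2.61|^3 * 0.45 = 17.779581 * 0.45 = 8.000811
  |2.31|^3 * 2.33 = 12.326391 * 2.33 = 28.720491
Step 3: Sum = 1333.582791
Step 4: ||f-g||_3 = (1333.582791)^(1/3) = 11.007111


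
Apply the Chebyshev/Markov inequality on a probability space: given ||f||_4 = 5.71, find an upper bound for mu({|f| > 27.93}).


Chebyshev/Markov inequality: mu(|f| > eps) <= (||f||_p / eps)^p
Step 1: ||f||_4 / eps = 5.71 / 27.93 = 0.20444
Step 2: Raise to power p = 4:
  (0.20444)^4 = 0.001747
Step 3: Therefore mu(|f| > 27.93) <= 0.001747


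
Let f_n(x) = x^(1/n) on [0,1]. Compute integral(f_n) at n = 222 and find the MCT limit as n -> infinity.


At n = 222: f_222(x) = x^(1/222).
Step 1: integral(x^(1/222), 0, 1) = [x^(1/222+1) / (1/222+1)] from 0 to 1
     = 1 / (1/222 + 1) = 1 / ((222+1)/222) = 222/(222+1)
     = 222/223 = 0.995516
Step 2: As n -> infinity, f_n(x) = x^(1/n) -> 1 for x in (0,1], and f_n is increasing in n.
By MCT, lim_n integral(f_n) = integral(lim_n f_n) = integral(1, 0, 1) = 1.
Step 3: Verify convergence: 222/223 = 0.995516 -> 1


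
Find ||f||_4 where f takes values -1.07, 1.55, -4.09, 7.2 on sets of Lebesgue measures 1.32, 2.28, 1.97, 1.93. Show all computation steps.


Step 1: Compute |f_i|^4 for each value:
  |-1.07|^4 = 1.310796
  |1.55|^4 = 5.772006
  |-4.09|^4 = 279.82933
  |7.2|^4 = 2687.3856
Step 2: Multiply by measures and sum:
  1.310796 * 1.32 = 1.730251
  5.772006 * 2.28 = 13.160174
  279.82933 * 1.97 = 551.263779
  2687.3856 * 1.93 = 5186.654208
Sum = 1.730251 + 13.160174 + 551.263779 + 5186.654208 = 5752.808412
Step 3: Take the p-th root:
||f||_4 = (5752.808412)^(1/4) = 8.709034


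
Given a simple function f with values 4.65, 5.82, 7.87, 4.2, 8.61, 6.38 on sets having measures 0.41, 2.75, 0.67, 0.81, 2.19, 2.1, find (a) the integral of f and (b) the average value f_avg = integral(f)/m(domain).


Step 1: Integral = sum(value_i * measure_i)
= 4.65*0.41 + 5.82*2.75 + 7.87*0.67 + 4.2*0.81 + 8.61*2.19 + 6.38*2.1
= 1.9065 + 16.005 + 5.2729 + 3.402 + 18.8559 + 13.398
= 58.8403
Step 2: Total measure of domain = 0.41 + 2.75 + 0.67 + 0.81 + 2.19 + 2.1 = 8.93
Step 3: Average value = 58.8403 / 8.93 = 6.589059


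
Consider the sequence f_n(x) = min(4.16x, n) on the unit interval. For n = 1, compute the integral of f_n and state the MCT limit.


f(x) = 4.16x on [0,1]; f_n(x) = min(4.16x, n). At n = 1:
Step 1: f(x) reaches 1 at x = 1/4.16 = 0.240385
Step 2: integral(f_1) = integral(4.16x, 0, 0.240385) + integral(1, 0.240385, 1)
       = 4.16*0.240385^2/2 + 1*(1 - 0.240385)
       = 0.120192 + 0.759615
       = 0.879808
Step 3: As n -> infinity, f_n increases to f, so by MCT integral(f_n) -> integral(f) = 4.16/2 = 2.08.
Convergence: integral(f_1) = 0.879808 -> 2.08 as n -> infinity


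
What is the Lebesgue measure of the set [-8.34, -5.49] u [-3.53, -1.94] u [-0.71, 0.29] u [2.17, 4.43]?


For pairwise disjoint intervals, m(union) = sum of lengths.
= (-5.49 - -8.34) + (-1.94 - -3.53) + (0.29 - -0.71) + (4.43 - 2.17)
= 2.85 + 1.59 + 1 + 2.26
= 7.7


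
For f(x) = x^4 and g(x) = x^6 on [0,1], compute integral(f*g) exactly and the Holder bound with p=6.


Step 1: Exact integral of f*g = integral(x^10, 0, 1) = 1/11
     = 0.090909
Step 2: Holder bound with p=6, q=1.2:
  ||f||_p = (integral x^24 dx)^(1/6) = (1/25)^(1/6) = 0.584804
  ||g||_q = (integral x^7.2 dx)^(1/1.2) = (1/8.2)^(1/1.2) = 0.173176
Step 3: Holder bound = ||f||_p * ||g||_q = 0.584804 * 0.173176 = 0.101274
Verification: 0.090909 <= 0.101274 (Holder holds)


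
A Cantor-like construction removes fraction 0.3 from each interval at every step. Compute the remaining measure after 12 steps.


Step 1: At each step, fraction remaining = 1 - 0.3 = 0.7
Step 2: After 12 steps, measure = (0.7)^12
Result = 0.013841


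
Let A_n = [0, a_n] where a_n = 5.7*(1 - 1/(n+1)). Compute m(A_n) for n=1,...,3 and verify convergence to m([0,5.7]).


By continuity of measure from below: if A_n increases to A, then m(A_n) -> m(A).
Here A = [0, 5.7], so m(A) = 5.7
Step 1: a_1 = 5.7*(1 - 1/2) = 2.85, m(A_1) = 2.85
Step 2: a_2 = 5.7*(1 - 1/3) = 3.8, m(A_2) = 3.8
Step 3: a_3 = 5.7*(1 - 1/4) = 4.275, m(A_3) = 4.275
Limit: m(A_n) -> m([0,5.7]) = 5.7


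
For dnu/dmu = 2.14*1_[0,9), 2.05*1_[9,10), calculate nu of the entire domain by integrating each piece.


Integrate each piece of the Radon-Nikodym derivative:
Step 1: integral_0^9 2.14 dx = 2.14*(9-0) = 2.14*9 = 19.26
Step 2: integral_9^10 2.05 dx = 2.05*(10-9) = 2.05*1 = 2.05
Total: 19.26 + 2.05 = 21.31


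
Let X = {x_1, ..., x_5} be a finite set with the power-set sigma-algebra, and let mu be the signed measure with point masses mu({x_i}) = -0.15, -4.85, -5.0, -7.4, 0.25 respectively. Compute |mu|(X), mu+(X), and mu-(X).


Step 1: Every measurable set is a union of atoms (the cells / points), so a Hahn decomposition is
  obtained by grouping atoms by sign: P = union of atoms with mu > 0, N = union of the remaining atoms.
  Atoms in P (indices): 5;  atoms in N (indices): 1, 2, 3, 4
  Positive values: 0.25
  Negative values: -0.15, -4.85, -5, -7.4
Step 2: mu+(X) = mu(P) = sum of positive atom values = 0.25
Step 3: mu-(X) = -mu(N) = sum of |negative atom values| = 17.4
Step 4: |mu|(X) = mu+(X) + mu-(X) = 0.25 + 17.4 = 17.65


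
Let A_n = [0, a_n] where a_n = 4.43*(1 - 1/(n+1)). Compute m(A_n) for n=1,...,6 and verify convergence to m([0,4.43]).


By continuity of measure from below: if A_n increases to A, then m(A_n) -> m(A).
Here A = [0, 4.43], so m(A) = 4.43
Step 1: a_1 = 4.43*(1 - 1/2) = 2.215, m(A_1) = 2.215
Step 2: a_2 = 4.43*(1 - 1/3) = 2.9533, m(A_2) = 2.9533
Step 3: a_3 = 4.43*(1 - 1/4) = 3.3225, m(A_3) = 3.3225
Step 4: a_4 = 4.43*(1 - 1/5) = 3.544, m(A_4) = 3.544
Step 5: a_5 = 4.43*(1 - 1/6) = 3.6917, m(A_5) = 3.6917
Step 6: a_6 = 4.43*(1 - 1/7) = 3.7971, m(A_6) = 3.7971
Limit: m(A_n) -> m([0,4.43]) = 4.43


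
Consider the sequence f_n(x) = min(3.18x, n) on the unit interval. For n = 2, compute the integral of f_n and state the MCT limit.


f(x) = 3.18x on [0,1]; f_n(x) = min(3.18x, n). At n = 2:
Step 1: f(x) reaches 2 at x = 2/3.18 = 0.628931
Step 2: integral(f_2) = integral(3.18x, 0, 0.628931) + integral(2, 0.628931, 1)
       = 3.18*0.628931^2/2 + 2*(1 - 0.628931)
       = 0.628931 + 0.742138
       = 1.371069
Step 3: As n -> infinity, f_n increases to f, so by MCT integral(f_n) -> integral(f) = 3.18/2 = 1.59.
Convergence: integral(f_2) = 1.371069 -> 1.59 as n -> infinity


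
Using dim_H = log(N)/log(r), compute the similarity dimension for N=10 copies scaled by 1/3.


For a self-similar set with N copies scaled by 1/r:
dim_H = log(N)/log(r) = log(10)/log(3)
= 2.302585/1.098612
= 2.095903


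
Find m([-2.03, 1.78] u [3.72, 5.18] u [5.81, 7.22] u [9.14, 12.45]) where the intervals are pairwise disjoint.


For pairwise disjoint intervals, m(union) = sum of lengths.
= (1.78 - -2.03) + (5.18 - 3.72) + (7.22 - 5.81) + (12.45 - 9.14)
= 3.81 + 1.46 + 1.41 + 3.31
= 9.99


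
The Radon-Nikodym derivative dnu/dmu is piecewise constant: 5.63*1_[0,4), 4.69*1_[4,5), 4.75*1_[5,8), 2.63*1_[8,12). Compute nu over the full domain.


Integrate each piece of the Radon-Nikodym derivative:
Step 1: integral_0^4 5.63 dx = 5.63*(4-0) = 5.63*4 = 22.52
Step 2: integral_4^5 4.69 dx = 4.69*(5-4) = 4.69*1 = 4.69
Step 3: integral_5^8 4.75 dx = 4.75*(8-5) = 4.75*3 = 14.25
Step 4: integral_8^12 2.63 dx = 2.63*(12-8) = 2.63*4 = 10.52
Total: 22.52 + 4.69 + 14.25 + 10.52 = 51.98


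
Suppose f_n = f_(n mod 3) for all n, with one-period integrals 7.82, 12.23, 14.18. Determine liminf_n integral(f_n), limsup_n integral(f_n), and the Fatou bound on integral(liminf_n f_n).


The sequence (integral(f_n)) is periodic with period 3, repeating the values 7.82, 12.23, 14.18 indefinitely.
Step 1: For a periodic sequence, every tail (a_m, a_(m+1), ...) contains all 3 period values infinitely often.
Step 2: Hence inf of every tail = min of the period values = min(7.82, 12.23, 14.18) = 7.82.
        liminf_n integral(f_n) = sup over m of (inf of tail from m) = 7.82.
Step 3: Similarly sup of every tail = max of the period values = 14.18.
        limsup_n integral(f_n) = 14.18.
Step 4: Fatou's lemma: integral(liminf_n f_n) <= liminf_n integral(f_n) = 7.82.
        So the integral of the pointwise liminf is at most 7.82.
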